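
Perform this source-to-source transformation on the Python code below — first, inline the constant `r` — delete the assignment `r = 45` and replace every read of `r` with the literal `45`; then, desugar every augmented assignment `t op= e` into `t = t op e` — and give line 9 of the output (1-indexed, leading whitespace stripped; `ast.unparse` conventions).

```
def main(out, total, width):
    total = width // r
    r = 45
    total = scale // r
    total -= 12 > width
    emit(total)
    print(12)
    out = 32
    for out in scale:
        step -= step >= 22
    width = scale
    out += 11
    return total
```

Transformed code:
def main(out, total, width):
    total = width // 45
    total = scale // 45
    total = total - (12 > width)
    emit(total)
    print(12)
    out = 32
    for out in scale:
        step = step - (step >= 22)
    width = scale
    out = out + 11
    return total

step = step - (step >= 22)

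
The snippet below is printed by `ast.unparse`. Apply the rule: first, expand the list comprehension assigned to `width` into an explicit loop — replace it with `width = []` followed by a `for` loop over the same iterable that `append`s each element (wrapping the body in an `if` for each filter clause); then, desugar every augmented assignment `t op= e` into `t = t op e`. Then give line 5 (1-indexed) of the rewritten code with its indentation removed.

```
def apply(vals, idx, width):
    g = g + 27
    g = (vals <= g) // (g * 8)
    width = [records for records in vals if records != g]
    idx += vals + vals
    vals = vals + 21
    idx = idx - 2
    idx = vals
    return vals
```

for records in vals:

Transformed code:
def apply(vals, idx, width):
    g = g + 27
    g = (vals <= g) // (g * 8)
    width = []
    for records in vals:
        if records != g:
            width.append(records)
    idx = idx + (vals + vals)
    vals = vals + 21
    idx = idx - 2
    idx = vals
    return vals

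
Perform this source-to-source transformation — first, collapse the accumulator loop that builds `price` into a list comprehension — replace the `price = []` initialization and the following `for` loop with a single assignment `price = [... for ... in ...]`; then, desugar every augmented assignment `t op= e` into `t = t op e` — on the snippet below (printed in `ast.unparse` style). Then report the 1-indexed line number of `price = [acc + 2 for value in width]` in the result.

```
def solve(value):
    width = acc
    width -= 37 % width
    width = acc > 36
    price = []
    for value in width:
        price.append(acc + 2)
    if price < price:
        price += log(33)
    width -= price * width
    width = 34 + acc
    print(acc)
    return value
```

Transformed code:
def solve(value):
    width = acc
    width = width - 37 % width
    width = acc > 36
    price = [acc + 2 for value in width]
    if price < price:
        price = price + log(33)
    width = width - price * width
    width = 34 + acc
    print(acc)
    return value

5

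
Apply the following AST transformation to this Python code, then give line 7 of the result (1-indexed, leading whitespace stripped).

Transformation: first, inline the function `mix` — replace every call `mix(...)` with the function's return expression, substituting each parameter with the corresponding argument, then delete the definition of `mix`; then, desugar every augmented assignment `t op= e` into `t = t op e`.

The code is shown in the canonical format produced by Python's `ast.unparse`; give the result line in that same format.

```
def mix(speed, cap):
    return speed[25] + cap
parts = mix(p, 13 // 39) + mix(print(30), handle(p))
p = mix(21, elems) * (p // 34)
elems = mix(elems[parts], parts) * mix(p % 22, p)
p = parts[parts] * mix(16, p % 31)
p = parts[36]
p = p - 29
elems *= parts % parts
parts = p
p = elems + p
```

elems = elems * (parts % parts)

Transformed code:
parts = p[25] + 13 // 39 + (print(30)[25] + handle(p))
p = (21[25] + elems) * (p // 34)
elems = (elems[parts][25] + parts) * ((p % 22)[25] + p)
p = parts[parts] * (16[25] + p % 31)
p = parts[36]
p = p - 29
elems = elems * (parts % parts)
parts = p
p = elems + p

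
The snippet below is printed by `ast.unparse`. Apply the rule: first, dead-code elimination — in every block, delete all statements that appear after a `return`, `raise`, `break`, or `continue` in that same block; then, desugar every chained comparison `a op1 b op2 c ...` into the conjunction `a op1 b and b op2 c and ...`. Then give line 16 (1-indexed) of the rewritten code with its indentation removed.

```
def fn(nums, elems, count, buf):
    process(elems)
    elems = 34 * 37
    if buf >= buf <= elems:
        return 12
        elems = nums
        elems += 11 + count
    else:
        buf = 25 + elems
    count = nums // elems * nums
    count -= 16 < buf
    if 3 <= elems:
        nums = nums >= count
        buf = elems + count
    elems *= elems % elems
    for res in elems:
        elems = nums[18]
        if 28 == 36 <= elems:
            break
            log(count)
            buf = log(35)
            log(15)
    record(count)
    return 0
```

if 28 == 36 and 36 <= elems:

Transformed code:
def fn(nums, elems, count, buf):
    process(elems)
    elems = 34 * 37
    if buf >= buf and buf <= elems:
        return 12
    else:
        buf = 25 + elems
    count = nums // elems * nums
    count -= 16 < buf
    if 3 <= elems:
        nums = nums >= count
        buf = elems + count
    elems *= elems % elems
    for res in elems:
        elems = nums[18]
        if 28 == 36 and 36 <= elems:
            break
    record(count)
    return 0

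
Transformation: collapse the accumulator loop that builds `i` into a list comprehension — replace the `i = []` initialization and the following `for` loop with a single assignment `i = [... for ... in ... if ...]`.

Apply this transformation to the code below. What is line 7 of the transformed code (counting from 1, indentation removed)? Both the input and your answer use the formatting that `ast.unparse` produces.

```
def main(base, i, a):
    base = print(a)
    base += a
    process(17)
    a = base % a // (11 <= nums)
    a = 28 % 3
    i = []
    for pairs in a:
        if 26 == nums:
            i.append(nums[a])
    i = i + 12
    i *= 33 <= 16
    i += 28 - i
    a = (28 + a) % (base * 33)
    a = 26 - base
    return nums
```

Transformed code:
def main(base, i, a):
    base = print(a)
    base += a
    process(17)
    a = base % a // (11 <= nums)
    a = 28 % 3
    i = [nums[a] for pairs in a if 26 == nums]
    i = i + 12
    i *= 33 <= 16
    i += 28 - i
    a = (28 + a) % (base * 33)
    a = 26 - base
    return nums

i = [nums[a] for pairs in a if 26 == nums]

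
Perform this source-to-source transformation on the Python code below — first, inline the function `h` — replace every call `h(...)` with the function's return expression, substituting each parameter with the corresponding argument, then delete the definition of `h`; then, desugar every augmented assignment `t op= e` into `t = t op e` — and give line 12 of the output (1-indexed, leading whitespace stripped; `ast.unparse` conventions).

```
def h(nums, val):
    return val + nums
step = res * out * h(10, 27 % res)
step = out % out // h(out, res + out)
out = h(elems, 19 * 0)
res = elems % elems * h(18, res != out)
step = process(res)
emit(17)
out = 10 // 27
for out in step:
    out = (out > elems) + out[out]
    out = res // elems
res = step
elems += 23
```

elems = elems + 23

Transformed code:
step = res * out * (27 % res + 10)
step = out % out // (res + out + out)
out = 19 * 0 + elems
res = elems % elems * ((res != out) + 18)
step = process(res)
emit(17)
out = 10 // 27
for out in step:
    out = (out > elems) + out[out]
    out = res // elems
res = step
elems = elems + 23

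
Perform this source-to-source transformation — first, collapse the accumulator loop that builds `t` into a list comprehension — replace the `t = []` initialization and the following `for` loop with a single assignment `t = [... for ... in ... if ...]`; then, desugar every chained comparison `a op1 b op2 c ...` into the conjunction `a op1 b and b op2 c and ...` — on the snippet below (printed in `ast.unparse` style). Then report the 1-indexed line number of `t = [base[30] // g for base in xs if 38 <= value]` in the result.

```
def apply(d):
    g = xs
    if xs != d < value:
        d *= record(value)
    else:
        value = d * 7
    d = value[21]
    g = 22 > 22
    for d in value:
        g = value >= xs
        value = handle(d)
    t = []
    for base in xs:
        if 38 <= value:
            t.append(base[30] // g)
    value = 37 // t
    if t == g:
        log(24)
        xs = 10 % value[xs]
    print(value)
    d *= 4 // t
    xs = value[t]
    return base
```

Transformed code:
def apply(d):
    g = xs
    if xs != d and d < value:
        d *= record(value)
    else:
        value = d * 7
    d = value[21]
    g = 22 > 22
    for d in value:
        g = value >= xs
        value = handle(d)
    t = [base[30] // g for base in xs if 38 <= value]
    value = 37 // t
    if t == g:
        log(24)
        xs = 10 % value[xs]
    print(value)
    d *= 4 // t
    xs = value[t]
    return base

12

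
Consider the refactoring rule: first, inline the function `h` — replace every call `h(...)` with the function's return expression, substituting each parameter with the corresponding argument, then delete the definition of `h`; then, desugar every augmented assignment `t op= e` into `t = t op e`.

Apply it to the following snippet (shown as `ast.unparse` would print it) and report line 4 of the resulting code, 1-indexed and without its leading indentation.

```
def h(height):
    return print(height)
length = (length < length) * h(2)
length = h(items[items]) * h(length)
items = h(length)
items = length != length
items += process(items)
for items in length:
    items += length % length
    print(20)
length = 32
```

Transformed code:
length = (length < length) * print(2)
length = print(items[items]) * print(length)
items = print(length)
items = length != length
items = items + process(items)
for items in length:
    items = items + length % length
    print(20)
length = 32

items = length != length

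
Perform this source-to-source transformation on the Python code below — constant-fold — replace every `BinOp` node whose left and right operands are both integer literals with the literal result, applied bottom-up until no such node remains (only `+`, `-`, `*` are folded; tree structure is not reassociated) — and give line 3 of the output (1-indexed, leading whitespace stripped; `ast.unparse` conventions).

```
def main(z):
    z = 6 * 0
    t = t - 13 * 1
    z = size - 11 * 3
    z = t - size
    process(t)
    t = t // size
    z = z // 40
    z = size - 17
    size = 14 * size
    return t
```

t = t - 13

Transformed code:
def main(z):
    z = 0
    t = t - 13
    z = size - 33
    z = t - size
    process(t)
    t = t // size
    z = z // 40
    z = size - 17
    size = 14 * size
    return t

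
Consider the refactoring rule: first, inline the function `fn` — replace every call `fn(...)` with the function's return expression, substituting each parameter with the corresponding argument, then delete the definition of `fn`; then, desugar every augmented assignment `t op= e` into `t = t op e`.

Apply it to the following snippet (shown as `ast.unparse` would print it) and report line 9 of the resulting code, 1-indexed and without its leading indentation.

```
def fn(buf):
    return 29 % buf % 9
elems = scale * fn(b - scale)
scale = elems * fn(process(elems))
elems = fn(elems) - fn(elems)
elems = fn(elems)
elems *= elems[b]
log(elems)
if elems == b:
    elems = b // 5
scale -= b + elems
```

Transformed code:
elems = scale * (29 % (b - scale) % 9)
scale = elems * (29 % process(elems) % 9)
elems = 29 % elems % 9 - 29 % elems % 9
elems = 29 % elems % 9
elems = elems * elems[b]
log(elems)
if elems == b:
    elems = b // 5
scale = scale - (b + elems)

scale = scale - (b + elems)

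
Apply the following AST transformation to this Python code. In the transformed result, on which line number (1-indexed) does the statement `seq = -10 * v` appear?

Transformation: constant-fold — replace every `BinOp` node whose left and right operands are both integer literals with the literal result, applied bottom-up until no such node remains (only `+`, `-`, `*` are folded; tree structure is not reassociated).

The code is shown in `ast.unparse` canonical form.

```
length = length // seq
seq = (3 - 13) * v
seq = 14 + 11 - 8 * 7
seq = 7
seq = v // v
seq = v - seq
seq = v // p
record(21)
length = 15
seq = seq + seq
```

2

Transformed code:
length = length // seq
seq = -10 * v
seq = -31
seq = 7
seq = v // v
seq = v - seq
seq = v // p
record(21)
length = 15
seq = seq + seq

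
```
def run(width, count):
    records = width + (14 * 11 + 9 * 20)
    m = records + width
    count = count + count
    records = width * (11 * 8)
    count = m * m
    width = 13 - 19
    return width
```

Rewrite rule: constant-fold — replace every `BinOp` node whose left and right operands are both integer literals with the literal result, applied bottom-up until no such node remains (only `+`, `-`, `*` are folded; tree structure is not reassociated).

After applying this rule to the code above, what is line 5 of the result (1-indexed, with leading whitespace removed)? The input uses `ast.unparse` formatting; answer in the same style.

Transformed code:
def run(width, count):
    records = width + 334
    m = records + width
    count = count + count
    records = width * 88
    count = m * m
    width = -6
    return width

records = width * 88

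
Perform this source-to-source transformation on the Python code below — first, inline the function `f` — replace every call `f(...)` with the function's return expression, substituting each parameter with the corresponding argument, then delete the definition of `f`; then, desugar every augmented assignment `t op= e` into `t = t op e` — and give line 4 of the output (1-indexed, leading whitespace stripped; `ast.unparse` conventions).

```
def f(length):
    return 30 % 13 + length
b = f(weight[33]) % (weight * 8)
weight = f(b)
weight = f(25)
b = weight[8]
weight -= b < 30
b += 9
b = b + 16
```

Transformed code:
b = (30 % 13 + weight[33]) % (weight * 8)
weight = 30 % 13 + b
weight = 30 % 13 + 25
b = weight[8]
weight = weight - (b < 30)
b = b + 9
b = b + 16

b = weight[8]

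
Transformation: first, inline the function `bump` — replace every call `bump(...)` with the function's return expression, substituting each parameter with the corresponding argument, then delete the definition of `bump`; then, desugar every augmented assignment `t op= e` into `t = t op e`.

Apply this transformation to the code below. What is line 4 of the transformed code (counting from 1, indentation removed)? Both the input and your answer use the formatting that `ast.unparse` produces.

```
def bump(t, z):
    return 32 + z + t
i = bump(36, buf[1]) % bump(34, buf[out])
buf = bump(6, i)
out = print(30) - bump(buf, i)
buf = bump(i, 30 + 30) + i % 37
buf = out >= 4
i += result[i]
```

Transformed code:
i = (32 + buf[1] + 36) % (32 + buf[out] + 34)
buf = 32 + i + 6
out = print(30) - (32 + i + buf)
buf = 32 + (30 + 30) + i + i % 37
buf = out >= 4
i = i + result[i]

buf = 32 + (30 + 30) + i + i % 37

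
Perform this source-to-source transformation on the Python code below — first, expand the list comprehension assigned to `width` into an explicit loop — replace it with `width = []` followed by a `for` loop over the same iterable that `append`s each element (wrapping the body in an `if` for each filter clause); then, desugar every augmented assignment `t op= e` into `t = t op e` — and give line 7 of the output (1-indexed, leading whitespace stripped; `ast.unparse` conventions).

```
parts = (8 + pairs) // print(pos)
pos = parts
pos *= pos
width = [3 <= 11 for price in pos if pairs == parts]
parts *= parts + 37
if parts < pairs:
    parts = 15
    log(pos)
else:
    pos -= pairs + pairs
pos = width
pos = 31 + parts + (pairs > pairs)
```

Transformed code:
parts = (8 + pairs) // print(pos)
pos = parts
pos = pos * pos
width = []
for price in pos:
    if pairs == parts:
        width.append(3 <= 11)
parts = parts * (parts + 37)
if parts < pairs:
    parts = 15
    log(pos)
else:
    pos = pos - (pairs + pairs)
pos = width
pos = 31 + parts + (pairs > pairs)

width.append(3 <= 11)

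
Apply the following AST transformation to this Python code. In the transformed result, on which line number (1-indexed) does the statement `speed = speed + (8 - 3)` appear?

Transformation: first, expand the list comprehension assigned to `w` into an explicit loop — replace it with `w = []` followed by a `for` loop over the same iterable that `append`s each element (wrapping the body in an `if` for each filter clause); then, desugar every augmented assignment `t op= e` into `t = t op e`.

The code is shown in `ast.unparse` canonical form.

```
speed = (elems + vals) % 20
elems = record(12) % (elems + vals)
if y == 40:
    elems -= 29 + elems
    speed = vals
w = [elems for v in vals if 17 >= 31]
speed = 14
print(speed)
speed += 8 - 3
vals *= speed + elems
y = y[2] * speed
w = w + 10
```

Transformed code:
speed = (elems + vals) % 20
elems = record(12) % (elems + vals)
if y == 40:
    elems = elems - (29 + elems)
    speed = vals
w = []
for v in vals:
    if 17 >= 31:
        w.append(elems)
speed = 14
print(speed)
speed = speed + (8 - 3)
vals = vals * (speed + elems)
y = y[2] * speed
w = w + 10

12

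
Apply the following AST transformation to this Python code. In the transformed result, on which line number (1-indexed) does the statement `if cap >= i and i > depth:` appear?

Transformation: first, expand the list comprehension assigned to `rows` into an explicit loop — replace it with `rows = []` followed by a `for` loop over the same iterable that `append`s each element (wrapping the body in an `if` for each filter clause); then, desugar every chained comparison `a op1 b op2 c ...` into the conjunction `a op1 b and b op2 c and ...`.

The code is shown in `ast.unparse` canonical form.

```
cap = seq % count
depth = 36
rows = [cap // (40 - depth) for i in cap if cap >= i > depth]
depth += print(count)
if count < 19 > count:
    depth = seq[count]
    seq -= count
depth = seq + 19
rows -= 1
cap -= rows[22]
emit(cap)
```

Transformed code:
cap = seq % count
depth = 36
rows = []
for i in cap:
    if cap >= i and i > depth:
        rows.append(cap // (40 - depth))
depth += print(count)
if count < 19 and 19 > count:
    depth = seq[count]
    seq -= count
depth = seq + 19
rows -= 1
cap -= rows[22]
emit(cap)

5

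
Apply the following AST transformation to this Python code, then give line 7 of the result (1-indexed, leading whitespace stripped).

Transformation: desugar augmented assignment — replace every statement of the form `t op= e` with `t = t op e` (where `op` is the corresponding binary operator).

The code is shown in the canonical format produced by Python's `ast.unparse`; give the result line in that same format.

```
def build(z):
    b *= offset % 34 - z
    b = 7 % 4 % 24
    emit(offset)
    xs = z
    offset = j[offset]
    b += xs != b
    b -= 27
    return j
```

Transformed code:
def build(z):
    b = b * (offset % 34 - z)
    b = 7 % 4 % 24
    emit(offset)
    xs = z
    offset = j[offset]
    b = b + (xs != b)
    b = b - 27
    return j

b = b + (xs != b)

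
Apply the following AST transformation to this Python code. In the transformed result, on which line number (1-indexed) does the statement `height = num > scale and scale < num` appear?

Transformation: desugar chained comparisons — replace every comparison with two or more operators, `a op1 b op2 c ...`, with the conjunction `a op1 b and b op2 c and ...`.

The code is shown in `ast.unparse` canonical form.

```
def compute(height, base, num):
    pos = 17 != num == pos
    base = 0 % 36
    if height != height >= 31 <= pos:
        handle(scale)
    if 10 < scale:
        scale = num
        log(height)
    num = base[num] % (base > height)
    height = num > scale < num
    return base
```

Transformed code:
def compute(height, base, num):
    pos = 17 != num and num == pos
    base = 0 % 36
    if height != height and height >= 31 and (31 <= pos):
        handle(scale)
    if 10 < scale:
        scale = num
        log(height)
    num = base[num] % (base > height)
    height = num > scale and scale < num
    return base

10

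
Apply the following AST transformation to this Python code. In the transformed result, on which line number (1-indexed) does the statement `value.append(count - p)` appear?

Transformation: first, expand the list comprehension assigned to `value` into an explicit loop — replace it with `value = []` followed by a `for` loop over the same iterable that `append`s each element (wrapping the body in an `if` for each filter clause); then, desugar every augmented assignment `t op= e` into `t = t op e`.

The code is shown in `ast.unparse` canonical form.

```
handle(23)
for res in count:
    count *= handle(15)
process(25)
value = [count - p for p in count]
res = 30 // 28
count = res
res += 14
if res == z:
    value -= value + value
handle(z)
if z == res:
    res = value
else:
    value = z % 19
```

Transformed code:
handle(23)
for res in count:
    count = count * handle(15)
process(25)
value = []
for p in count:
    value.append(count - p)
res = 30 // 28
count = res
res = res + 14
if res == z:
    value = value - (value + value)
handle(z)
if z == res:
    res = value
else:
    value = z % 19

7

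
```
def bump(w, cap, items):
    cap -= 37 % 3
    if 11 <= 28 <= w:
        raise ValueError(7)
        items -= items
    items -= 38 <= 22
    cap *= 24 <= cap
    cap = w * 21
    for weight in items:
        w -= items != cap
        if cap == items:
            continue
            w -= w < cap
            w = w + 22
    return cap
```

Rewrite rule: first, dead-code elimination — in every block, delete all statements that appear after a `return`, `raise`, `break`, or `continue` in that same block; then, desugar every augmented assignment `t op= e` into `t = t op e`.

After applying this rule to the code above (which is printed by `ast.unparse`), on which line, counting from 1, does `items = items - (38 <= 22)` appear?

5

Transformed code:
def bump(w, cap, items):
    cap = cap - 37 % 3
    if 11 <= 28 <= w:
        raise ValueError(7)
    items = items - (38 <= 22)
    cap = cap * (24 <= cap)
    cap = w * 21
    for weight in items:
        w = w - (items != cap)
        if cap == items:
            continue
    return cap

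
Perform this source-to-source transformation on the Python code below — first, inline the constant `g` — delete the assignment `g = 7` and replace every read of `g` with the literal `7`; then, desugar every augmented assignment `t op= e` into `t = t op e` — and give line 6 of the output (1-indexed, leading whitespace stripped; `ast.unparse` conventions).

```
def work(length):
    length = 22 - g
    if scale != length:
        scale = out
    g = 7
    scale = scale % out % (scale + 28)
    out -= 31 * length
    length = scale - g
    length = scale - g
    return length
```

out = out - 31 * length

Transformed code:
def work(length):
    length = 22 - 7
    if scale != length:
        scale = out
    scale = scale % out % (scale + 28)
    out = out - 31 * length
    length = scale - 7
    length = scale - 7
    return length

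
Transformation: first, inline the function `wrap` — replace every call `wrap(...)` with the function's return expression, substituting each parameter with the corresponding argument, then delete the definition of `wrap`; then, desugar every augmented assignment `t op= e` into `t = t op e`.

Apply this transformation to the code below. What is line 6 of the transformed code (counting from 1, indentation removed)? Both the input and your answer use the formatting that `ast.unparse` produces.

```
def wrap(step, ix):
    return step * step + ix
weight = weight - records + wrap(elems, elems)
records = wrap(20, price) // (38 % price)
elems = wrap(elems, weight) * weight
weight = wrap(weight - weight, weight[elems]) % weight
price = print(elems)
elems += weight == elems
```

Transformed code:
weight = weight - records + (elems * elems + elems)
records = (20 * 20 + price) // (38 % price)
elems = (elems * elems + weight) * weight
weight = ((weight - weight) * (weight - weight) + weight[elems]) % weight
price = print(elems)
elems = elems + (weight == elems)

elems = elems + (weight == elems)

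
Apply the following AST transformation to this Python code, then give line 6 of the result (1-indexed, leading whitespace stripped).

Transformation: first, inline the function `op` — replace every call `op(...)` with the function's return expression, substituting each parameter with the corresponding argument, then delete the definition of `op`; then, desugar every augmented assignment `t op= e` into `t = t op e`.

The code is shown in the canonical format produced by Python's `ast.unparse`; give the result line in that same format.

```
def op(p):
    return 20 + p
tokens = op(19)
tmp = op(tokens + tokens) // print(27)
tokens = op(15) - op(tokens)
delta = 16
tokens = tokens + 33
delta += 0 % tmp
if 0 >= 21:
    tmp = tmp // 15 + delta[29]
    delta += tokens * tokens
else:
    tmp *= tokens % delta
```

delta = delta + 0 % tmp

Transformed code:
tokens = 20 + 19
tmp = (20 + (tokens + tokens)) // print(27)
tokens = 20 + 15 - (20 + tokens)
delta = 16
tokens = tokens + 33
delta = delta + 0 % tmp
if 0 >= 21:
    tmp = tmp // 15 + delta[29]
    delta = delta + tokens * tokens
else:
    tmp = tmp * (tokens % delta)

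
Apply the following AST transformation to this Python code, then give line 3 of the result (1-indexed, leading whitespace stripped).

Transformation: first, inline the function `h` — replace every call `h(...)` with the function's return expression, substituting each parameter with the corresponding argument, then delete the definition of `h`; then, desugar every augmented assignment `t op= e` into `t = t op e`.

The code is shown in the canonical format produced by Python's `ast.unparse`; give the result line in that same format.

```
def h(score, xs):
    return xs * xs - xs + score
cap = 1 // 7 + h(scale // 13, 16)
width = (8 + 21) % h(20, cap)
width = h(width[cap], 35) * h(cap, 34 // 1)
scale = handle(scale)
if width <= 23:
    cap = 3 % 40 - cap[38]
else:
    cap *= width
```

Transformed code:
cap = 1 // 7 + (16 * 16 - 16 + scale // 13)
width = (8 + 21) % (cap * cap - cap + 20)
width = (35 * 35 - 35 + width[cap]) * (34 // 1 * (34 // 1) - 34 // 1 + cap)
scale = handle(scale)
if width <= 23:
    cap = 3 % 40 - cap[38]
else:
    cap = cap * width

width = (35 * 35 - 35 + width[cap]) * (34 // 1 * (34 // 1) - 34 // 1 + cap)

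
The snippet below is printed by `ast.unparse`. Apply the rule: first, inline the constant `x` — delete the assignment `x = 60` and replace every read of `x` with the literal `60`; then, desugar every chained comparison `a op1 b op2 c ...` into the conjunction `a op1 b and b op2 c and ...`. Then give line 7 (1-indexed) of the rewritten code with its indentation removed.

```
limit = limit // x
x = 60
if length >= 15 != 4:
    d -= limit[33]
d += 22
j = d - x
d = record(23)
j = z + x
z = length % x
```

j = z + 60

Transformed code:
limit = limit // 60
if length >= 15 and 15 != 4:
    d -= limit[33]
d += 22
j = d - 60
d = record(23)
j = z + 60
z = length % 60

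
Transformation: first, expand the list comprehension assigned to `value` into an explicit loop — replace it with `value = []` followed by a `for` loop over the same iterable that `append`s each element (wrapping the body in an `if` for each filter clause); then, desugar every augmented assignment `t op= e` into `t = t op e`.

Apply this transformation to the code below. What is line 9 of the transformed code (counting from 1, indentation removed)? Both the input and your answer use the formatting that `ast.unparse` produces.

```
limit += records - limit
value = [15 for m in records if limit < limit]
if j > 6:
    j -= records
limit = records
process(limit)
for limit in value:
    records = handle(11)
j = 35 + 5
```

Transformed code:
limit = limit + (records - limit)
value = []
for m in records:
    if limit < limit:
        value.append(15)
if j > 6:
    j = j - records
limit = records
process(limit)
for limit in value:
    records = handle(11)
j = 35 + 5

process(limit)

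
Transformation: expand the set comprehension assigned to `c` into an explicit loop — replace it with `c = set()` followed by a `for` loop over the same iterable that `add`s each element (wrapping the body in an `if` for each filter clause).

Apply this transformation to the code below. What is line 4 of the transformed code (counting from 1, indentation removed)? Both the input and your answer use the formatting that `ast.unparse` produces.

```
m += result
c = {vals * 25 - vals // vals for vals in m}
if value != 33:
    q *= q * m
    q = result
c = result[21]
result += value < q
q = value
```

Transformed code:
m += result
c = set()
for vals in m:
    c.add(vals * 25 - vals // vals)
if value != 33:
    q *= q * m
    q = result
c = result[21]
result += value < q
q = value

c.add(vals * 25 - vals // vals)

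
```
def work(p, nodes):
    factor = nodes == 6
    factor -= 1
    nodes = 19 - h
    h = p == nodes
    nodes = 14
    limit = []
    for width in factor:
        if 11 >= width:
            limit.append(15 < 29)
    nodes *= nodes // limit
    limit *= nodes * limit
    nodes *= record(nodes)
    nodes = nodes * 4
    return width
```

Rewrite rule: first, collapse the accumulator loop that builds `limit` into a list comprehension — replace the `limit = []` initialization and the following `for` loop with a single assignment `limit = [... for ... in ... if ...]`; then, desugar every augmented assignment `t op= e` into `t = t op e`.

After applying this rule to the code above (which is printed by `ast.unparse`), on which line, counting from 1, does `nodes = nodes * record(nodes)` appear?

10

Transformed code:
def work(p, nodes):
    factor = nodes == 6
    factor = factor - 1
    nodes = 19 - h
    h = p == nodes
    nodes = 14
    limit = [15 < 29 for width in factor if 11 >= width]
    nodes = nodes * (nodes // limit)
    limit = limit * (nodes * limit)
    nodes = nodes * record(nodes)
    nodes = nodes * 4
    return width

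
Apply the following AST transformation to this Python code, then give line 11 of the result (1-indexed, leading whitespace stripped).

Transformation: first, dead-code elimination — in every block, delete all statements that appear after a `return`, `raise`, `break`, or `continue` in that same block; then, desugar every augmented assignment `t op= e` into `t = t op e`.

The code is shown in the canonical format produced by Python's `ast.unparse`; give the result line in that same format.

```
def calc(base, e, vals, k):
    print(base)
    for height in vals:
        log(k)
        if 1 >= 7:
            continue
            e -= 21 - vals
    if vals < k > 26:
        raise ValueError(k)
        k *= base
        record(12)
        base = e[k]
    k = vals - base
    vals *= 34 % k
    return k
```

Transformed code:
def calc(base, e, vals, k):
    print(base)
    for height in vals:
        log(k)
        if 1 >= 7:
            continue
    if vals < k > 26:
        raise ValueError(k)
    k = vals - base
    vals = vals * (34 % k)
    return k

return k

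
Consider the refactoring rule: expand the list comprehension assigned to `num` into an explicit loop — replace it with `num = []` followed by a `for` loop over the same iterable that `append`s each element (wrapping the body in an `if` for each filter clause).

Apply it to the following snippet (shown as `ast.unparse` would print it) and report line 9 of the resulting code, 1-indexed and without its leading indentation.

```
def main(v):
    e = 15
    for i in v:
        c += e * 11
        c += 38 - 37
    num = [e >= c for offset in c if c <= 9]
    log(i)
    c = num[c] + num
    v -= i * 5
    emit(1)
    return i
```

Transformed code:
def main(v):
    e = 15
    for i in v:
        c += e * 11
        c += 38 - 37
    num = []
    for offset in c:
        if c <= 9:
            num.append(e >= c)
    log(i)
    c = num[c] + num
    v -= i * 5
    emit(1)
    return i

num.append(e >= c)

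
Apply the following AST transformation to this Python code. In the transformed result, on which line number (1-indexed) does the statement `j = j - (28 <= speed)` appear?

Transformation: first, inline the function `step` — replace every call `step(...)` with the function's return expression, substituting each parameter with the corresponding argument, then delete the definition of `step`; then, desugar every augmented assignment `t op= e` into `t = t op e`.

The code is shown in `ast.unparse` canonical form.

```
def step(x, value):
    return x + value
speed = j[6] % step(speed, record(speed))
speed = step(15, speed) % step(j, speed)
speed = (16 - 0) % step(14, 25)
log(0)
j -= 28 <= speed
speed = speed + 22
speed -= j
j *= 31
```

5

Transformed code:
speed = j[6] % (speed + record(speed))
speed = (15 + speed) % (j + speed)
speed = (16 - 0) % (14 + 25)
log(0)
j = j - (28 <= speed)
speed = speed + 22
speed = speed - j
j = j * 31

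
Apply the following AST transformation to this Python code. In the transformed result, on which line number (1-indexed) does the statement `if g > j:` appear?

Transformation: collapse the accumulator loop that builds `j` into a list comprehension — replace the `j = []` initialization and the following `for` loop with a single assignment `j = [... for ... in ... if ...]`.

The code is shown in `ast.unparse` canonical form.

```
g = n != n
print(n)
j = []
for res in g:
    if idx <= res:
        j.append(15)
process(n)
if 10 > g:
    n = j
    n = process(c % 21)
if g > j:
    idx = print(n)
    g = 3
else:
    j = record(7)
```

8

Transformed code:
g = n != n
print(n)
j = [15 for res in g if idx <= res]
process(n)
if 10 > g:
    n = j
    n = process(c % 21)
if g > j:
    idx = print(n)
    g = 3
else:
    j = record(7)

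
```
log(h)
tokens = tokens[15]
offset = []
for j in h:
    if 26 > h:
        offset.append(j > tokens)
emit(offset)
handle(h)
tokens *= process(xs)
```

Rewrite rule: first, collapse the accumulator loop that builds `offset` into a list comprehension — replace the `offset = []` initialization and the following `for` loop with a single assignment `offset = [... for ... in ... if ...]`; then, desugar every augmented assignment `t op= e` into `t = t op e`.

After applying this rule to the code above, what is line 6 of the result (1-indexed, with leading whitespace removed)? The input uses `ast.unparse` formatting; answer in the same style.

tokens = tokens * process(xs)

Transformed code:
log(h)
tokens = tokens[15]
offset = [j > tokens for j in h if 26 > h]
emit(offset)
handle(h)
tokens = tokens * process(xs)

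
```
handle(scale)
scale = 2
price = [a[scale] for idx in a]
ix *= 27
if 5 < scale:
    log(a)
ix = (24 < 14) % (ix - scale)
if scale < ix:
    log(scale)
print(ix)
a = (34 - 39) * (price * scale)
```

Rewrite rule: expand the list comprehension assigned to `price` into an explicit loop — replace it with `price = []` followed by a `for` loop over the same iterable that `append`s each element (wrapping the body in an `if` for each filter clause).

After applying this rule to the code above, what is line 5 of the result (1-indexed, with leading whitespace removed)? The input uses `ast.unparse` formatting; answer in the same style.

price.append(a[scale])

Transformed code:
handle(scale)
scale = 2
price = []
for idx in a:
    price.append(a[scale])
ix *= 27
if 5 < scale:
    log(a)
ix = (24 < 14) % (ix - scale)
if scale < ix:
    log(scale)
print(ix)
a = (34 - 39) * (price * scale)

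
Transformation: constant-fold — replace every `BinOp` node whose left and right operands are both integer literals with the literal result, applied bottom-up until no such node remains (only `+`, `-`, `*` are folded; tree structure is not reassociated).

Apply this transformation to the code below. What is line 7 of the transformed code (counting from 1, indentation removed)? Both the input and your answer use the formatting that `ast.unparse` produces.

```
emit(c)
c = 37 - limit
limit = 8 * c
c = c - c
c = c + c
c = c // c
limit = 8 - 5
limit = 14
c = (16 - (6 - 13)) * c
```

Transformed code:
emit(c)
c = 37 - limit
limit = 8 * c
c = c - c
c = c + c
c = c // c
limit = 3
limit = 14
c = 23 * c

limit = 3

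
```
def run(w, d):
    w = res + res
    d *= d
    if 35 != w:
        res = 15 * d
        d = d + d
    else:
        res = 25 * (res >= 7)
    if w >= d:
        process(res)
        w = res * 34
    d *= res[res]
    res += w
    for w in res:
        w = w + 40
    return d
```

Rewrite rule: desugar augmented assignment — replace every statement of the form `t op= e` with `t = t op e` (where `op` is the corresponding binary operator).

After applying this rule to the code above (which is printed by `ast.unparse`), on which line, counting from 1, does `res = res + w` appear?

13

Transformed code:
def run(w, d):
    w = res + res
    d = d * d
    if 35 != w:
        res = 15 * d
        d = d + d
    else:
        res = 25 * (res >= 7)
    if w >= d:
        process(res)
        w = res * 34
    d = d * res[res]
    res = res + w
    for w in res:
        w = w + 40
    return d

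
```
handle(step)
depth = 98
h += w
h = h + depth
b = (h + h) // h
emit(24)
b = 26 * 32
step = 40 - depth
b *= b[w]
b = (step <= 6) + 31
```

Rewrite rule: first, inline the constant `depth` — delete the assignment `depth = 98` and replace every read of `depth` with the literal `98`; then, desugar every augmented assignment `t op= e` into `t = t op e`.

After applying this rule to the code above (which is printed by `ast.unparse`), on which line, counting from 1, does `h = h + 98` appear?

3

Transformed code:
handle(step)
h = h + w
h = h + 98
b = (h + h) // h
emit(24)
b = 26 * 32
step = 40 - 98
b = b * b[w]
b = (step <= 6) + 31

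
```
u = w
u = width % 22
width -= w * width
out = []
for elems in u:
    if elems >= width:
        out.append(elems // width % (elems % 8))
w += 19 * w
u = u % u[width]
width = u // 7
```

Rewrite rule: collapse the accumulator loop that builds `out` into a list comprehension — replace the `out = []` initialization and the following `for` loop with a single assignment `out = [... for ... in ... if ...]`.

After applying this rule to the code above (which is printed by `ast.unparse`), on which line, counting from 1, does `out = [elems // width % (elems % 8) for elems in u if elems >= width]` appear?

Transformed code:
u = w
u = width % 22
width -= w * width
out = [elems // width % (elems % 8) for elems in u if elems >= width]
w += 19 * w
u = u % u[width]
width = u // 7

4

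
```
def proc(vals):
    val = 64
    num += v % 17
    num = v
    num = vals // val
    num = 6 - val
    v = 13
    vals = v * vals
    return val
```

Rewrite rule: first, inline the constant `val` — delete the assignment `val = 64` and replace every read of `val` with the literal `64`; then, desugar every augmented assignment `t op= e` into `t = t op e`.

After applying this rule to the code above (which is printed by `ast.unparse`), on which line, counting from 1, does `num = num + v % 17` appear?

Transformed code:
def proc(vals):
    num = num + v % 17
    num = v
    num = vals // 64
    num = 6 - 64
    v = 13
    vals = v * vals
    return 64

2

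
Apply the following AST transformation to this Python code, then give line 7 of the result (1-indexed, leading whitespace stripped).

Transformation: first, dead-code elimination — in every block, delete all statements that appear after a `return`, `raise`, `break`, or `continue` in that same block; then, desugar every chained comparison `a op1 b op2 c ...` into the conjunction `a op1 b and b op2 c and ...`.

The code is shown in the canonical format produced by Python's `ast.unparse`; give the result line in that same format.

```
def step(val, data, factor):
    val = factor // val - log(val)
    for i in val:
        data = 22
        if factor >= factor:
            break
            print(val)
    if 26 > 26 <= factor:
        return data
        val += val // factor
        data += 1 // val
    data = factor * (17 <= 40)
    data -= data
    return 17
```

Transformed code:
def step(val, data, factor):
    val = factor // val - log(val)
    for i in val:
        data = 22
        if factor >= factor:
            break
    if 26 > 26 and 26 <= factor:
        return data
    data = factor * (17 <= 40)
    data -= data
    return 17

if 26 > 26 and 26 <= factor: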